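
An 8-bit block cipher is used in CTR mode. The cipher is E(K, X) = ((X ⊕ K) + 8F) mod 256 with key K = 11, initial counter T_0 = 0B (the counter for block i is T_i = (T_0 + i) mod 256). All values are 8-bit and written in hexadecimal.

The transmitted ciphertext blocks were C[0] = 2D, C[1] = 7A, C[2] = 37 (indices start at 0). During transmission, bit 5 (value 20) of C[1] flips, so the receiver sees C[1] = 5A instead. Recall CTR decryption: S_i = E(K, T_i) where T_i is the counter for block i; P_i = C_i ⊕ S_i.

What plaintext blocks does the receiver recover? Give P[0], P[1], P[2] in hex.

P[0] = 84, P[1] = F6, P[2] = 9C

Only C[1] changed, to 5A. In CTR, a change in C_i flips the same bit in P_i only; the keystream is unaffected. Decrypting the received ciphertext:
P[0]: T = 0B, S = E(K, T) = A9; 2D ⊕ A9 = 84.
P[1]: T = 0C, S = E(K, T) = AC; 5A ⊕ AC = F6.
P[2]: T = 0D, S = E(K, T) = AB; 37 ⊕ AB = 9C.
Blocks that differ from the original plaintext: P[1].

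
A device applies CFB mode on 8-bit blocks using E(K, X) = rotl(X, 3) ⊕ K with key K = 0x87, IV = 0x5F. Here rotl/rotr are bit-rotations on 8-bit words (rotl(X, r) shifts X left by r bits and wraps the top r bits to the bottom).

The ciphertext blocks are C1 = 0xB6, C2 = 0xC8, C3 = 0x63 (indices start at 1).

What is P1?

P1 = 0xCB

CFB decryption: P_i = C_i ⊕ E(K, C_{i−1}), with C_{0} = IV.
P1: E(K, 0x5F) = 0x7D; 0xB6 ⊕ 0x7D = 0xCB.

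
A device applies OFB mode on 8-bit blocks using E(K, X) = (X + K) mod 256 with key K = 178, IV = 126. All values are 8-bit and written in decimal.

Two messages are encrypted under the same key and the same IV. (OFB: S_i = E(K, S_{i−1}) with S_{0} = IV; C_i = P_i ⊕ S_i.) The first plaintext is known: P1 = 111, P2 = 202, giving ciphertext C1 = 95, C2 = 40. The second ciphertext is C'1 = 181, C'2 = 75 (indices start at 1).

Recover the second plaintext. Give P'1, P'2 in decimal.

P'1 = 133, P'2 = 169

In OFB with a reused IV, both messages share the same keystream S_i, so C_i ⊕ C'_i = P_i ⊕ P'_i and thus P'_i = P_i ⊕ C_i ⊕ C'_i.
P'1: 111 ⊕ 95 ⊕ 181 = 133.
P'2: 202 ⊕ 40 ⊕ 75 = 169.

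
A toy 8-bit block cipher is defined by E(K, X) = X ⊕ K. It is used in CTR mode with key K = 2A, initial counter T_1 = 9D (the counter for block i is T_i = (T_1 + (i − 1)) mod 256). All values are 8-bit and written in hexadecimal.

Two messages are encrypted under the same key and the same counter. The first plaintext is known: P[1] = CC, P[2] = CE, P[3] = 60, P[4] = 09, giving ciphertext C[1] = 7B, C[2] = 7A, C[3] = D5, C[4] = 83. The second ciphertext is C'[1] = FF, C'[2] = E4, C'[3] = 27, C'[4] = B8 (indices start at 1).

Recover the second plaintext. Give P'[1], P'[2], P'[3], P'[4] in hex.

P'[1] = 48, P'[2] = 50, P'[3] = 92, P'[4] = 32

In CTR with a reused counter, both messages share the same keystream S_i, so C_i ⊕ C'_i = P_i ⊕ P'_i and thus P'_i = P_i ⊕ C_i ⊕ C'_i.
P'[1]: CC ⊕ 7B ⊕ FF = 48.
P'[2]: CE ⊕ 7A ⊕ E4 = 50.
P'[3]: 60 ⊕ D5 ⊕ 27 = 92.
P'[4]: 09 ⊕ 83 ⊕ B8 = 32.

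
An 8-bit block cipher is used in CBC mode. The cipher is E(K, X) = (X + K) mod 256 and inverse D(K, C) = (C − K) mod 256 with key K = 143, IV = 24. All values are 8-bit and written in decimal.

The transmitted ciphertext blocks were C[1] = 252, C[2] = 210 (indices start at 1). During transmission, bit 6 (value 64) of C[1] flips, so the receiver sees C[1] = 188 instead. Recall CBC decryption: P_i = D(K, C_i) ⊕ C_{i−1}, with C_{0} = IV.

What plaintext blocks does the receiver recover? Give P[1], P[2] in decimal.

P[1] = 53, P[2] = 255

Only C[1] changed, to 188. In CBC, a change in C_i garbles P_i and flips the same bit in P_{i+1}. Decrypting the received ciphertext:
P[1]: D(K, 188) = 45; 45 ⊕ 24 = 53.
P[2]: D(K, 210) = 67; 67 ⊕ 188 = 255.
Blocks that differ from the original plaintext: P[1], P[2].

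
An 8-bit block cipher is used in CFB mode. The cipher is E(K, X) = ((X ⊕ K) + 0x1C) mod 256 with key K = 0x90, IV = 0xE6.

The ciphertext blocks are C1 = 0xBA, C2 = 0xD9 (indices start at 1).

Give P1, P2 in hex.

P1 = 0x28, P2 = 0x9F

CFB decryption: P_i = C_i ⊕ E(K, C_{i−1}), with C_{0} = IV.
P1: E(K, 0xE6) = 0x92; 0xBA ⊕ 0x92 = 0x28.
P2: E(K, 0xBA) = 0x46; 0xD9 ⊕ 0x46 = 0x9F.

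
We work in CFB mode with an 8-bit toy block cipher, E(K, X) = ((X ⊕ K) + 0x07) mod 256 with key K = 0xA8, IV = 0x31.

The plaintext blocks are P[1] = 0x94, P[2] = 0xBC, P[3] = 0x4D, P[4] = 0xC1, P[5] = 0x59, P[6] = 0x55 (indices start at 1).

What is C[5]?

C[5] = 0x4B

CFB encryption: C_i = P_i ⊕ E(K, C_{i−1}), with C_{0} = IV.
C[1]: E(K, 0x31) = 0xA0; 0x94 ⊕ 0xA0 = 0x34.
C[2]: E(K, 0x34) = 0xA3; 0xBC ⊕ 0xA3 = 0x1F.
C[3]: E(K, 0x1F) = 0xBE; 0x4D ⊕ 0xBE = 0xF3.
C[4]: E(K, 0xF3) = 0x62; 0xC1 ⊕ 0x62 = 0xA3.
C[5]: E(K, 0xA3) = 0x12; 0x59 ⊕ 0x12 = 0x4B.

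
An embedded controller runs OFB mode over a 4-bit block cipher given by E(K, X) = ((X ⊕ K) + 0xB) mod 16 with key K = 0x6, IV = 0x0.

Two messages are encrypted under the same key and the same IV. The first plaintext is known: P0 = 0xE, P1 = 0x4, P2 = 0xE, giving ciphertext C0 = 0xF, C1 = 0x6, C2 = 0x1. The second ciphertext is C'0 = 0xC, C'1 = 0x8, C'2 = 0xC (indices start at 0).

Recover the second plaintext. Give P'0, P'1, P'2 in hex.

In OFB with a reused IV, both messages share the same keystream S_i, so C_i ⊕ C'_i = P_i ⊕ P'_i and thus P'_i = P_i ⊕ C_i ⊕ C'_i.
P'0: 0xE ⊕ 0xF ⊕ 0xC = 0xD.
P'1: 0x4 ⊕ 0x6 ⊕ 0x8 = 0xA.
P'2: 0xE ⊕ 0x1 ⊕ 0xC = 0x3.

P'0 = 0xD, P'1 = 0xA, P'2 = 0x3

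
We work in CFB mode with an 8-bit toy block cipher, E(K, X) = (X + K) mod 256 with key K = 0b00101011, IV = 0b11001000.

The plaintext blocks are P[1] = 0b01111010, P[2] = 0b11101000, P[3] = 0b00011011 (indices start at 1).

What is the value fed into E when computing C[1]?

CFB encryption: C_i = P_i ⊕ E(K, C_{i−1}), with C_{0} = IV.
C[1]: E(K, 0b11001000) = 0b11110011; 0b01111010 ⊕ 0b11110011 = 0b10001001.
So the input to E for block [1] is 0b11001000.

0b11001000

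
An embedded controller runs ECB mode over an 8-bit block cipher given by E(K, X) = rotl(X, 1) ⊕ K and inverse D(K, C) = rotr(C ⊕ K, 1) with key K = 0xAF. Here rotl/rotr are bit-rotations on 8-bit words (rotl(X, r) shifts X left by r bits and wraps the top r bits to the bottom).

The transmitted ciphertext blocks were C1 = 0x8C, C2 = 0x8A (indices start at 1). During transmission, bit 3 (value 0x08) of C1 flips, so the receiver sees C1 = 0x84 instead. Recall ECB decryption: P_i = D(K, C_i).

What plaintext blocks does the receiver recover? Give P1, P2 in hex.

Only C1 changed, to 0x84. In ECB, a change in C_i affects only P_i. Decrypting the received ciphertext:
P1: D(K, 0x84) = 0x95.
P2: D(K, 0x8A) = 0x92.
Blocks that differ from the original plaintext: P1.

P1 = 0x95, P2 = 0x92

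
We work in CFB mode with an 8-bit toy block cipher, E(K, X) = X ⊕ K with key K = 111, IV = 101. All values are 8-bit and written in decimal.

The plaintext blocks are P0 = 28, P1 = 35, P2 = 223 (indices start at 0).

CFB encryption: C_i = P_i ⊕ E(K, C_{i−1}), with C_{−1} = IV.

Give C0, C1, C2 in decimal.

C0 = 22, C1 = 90, C2 = 234

C0: E(K, 101) = 10; 28 ⊕ 10 = 22.
C1: E(K, 22) = 121; 35 ⊕ 121 = 90.
C2: E(K, 90) = 53; 223 ⊕ 53 = 234.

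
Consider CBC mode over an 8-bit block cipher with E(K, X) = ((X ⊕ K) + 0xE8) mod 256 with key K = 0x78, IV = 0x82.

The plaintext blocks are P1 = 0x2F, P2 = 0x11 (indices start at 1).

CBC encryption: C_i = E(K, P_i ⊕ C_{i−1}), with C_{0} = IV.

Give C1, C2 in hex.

C1: P1 ⊕ 0x82 = 0xAD; E(K, 0xAD) = 0xBD.
C2: P2 ⊕ 0xBD = 0xAC; E(K, 0xAC) = 0xBC.

C1 = 0xBD, C2 = 0xBC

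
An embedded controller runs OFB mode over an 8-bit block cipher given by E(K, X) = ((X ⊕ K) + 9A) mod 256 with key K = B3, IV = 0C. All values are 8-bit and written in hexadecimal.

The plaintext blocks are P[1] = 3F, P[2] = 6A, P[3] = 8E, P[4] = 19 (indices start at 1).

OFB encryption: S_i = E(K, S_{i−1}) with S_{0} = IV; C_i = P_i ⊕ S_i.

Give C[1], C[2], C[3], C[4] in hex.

C[1] = 66, C[2] = EE, C[3] = 5F, C[4] = E5

C[1]: S = E(K, 0C) = 59; 3F ⊕ 59 = 66.
C[2]: S = E(K, 59) = 84; 6A ⊕ 84 = EE.
C[3]: S = E(K, 84) = D1; 8E ⊕ D1 = 5F.
C[4]: S = E(K, D1) = FC; 19 ⊕ FC = E5.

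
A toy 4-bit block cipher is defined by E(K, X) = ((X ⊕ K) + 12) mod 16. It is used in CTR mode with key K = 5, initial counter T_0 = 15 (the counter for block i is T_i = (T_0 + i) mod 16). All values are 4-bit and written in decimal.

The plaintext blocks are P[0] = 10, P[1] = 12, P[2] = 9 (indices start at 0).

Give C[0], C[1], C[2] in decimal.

C[0] = 12, C[1] = 13, C[2] = 9

CTR encryption: S_i = E(K, T_i) where T_i is the counter for block i; C_i = P_i ⊕ S_i.
C[0]: T = 15, S = E(K, T) = 6; 10 ⊕ 6 = 12.
C[1]: T = 0, S = E(K, T) = 1; 12 ⊕ 1 = 13.
C[2]: T = 1, S = E(K, T) = 0; 9 ⊕ 0 = 9.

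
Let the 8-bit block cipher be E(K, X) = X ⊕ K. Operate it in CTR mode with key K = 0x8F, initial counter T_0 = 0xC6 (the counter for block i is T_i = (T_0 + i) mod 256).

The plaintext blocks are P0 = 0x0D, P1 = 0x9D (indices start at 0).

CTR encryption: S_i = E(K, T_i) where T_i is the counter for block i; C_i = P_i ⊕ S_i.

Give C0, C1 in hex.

C0 = 0x44, C1 = 0xD5

C0: T = 0xC6, S = E(K, T) = 0x49; 0x0D ⊕ 0x49 = 0x44.
C1: T = 0xC7, S = E(K, T) = 0x48; 0x9D ⊕ 0x48 = 0xD5.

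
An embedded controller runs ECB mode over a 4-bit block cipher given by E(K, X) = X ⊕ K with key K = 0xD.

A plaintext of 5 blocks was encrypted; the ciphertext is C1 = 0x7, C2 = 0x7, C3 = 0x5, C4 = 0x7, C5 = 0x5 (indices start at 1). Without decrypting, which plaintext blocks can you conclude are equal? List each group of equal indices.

P1 = P2 = P4; P3 = P5

ECB encrypts each block independently with the same key, so equal ciphertext blocks imply equal plaintext blocks.
C1 = C2 = C4 = 0x7, so P1 = P2 = P4.
C3 = C5 = 0x5, so P3 = P5.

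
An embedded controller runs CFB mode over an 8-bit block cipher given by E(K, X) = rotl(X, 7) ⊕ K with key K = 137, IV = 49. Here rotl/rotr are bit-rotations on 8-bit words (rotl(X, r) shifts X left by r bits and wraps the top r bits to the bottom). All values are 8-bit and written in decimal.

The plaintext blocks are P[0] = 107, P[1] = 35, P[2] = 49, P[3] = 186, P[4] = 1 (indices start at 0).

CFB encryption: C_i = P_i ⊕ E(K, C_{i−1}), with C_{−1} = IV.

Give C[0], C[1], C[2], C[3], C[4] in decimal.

C[0] = 122, C[1] = 151, C[2] = 115, C[3] = 138, C[4] = 205

C[0]: E(K, 49) = 17; 107 ⊕ 17 = 122.
C[1]: E(K, 122) = 180; 35 ⊕ 180 = 151.
C[2]: E(K, 151) = 66; 49 ⊕ 66 = 115.
C[3]: E(K, 115) = 48; 186 ⊕ 48 = 138.
C[4]: E(K, 138) = 204; 1 ⊕ 204 = 205.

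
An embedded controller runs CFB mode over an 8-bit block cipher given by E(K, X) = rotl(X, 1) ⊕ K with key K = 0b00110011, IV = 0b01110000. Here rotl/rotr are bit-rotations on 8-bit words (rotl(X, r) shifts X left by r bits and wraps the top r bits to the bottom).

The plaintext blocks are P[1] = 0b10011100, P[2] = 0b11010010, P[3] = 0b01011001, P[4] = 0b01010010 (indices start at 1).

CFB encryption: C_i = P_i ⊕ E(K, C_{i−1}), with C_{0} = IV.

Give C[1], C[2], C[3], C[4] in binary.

C[1] = 0b01001111, C[2] = 0b01111111, C[3] = 0b10010100, C[4] = 0b01001000

C[1]: E(K, 0b01110000) = 0b11010011; 0b10011100 ⊕ 0b11010011 = 0b01001111.
C[2]: E(K, 0b01001111) = 0b10101101; 0b11010010 ⊕ 0b10101101 = 0b01111111.
C[3]: E(K, 0b01111111) = 0b11001101; 0b01011001 ⊕ 0b11001101 = 0b10010100.
C[4]: E(K, 0b10010100) = 0b00011010; 0b01010010 ⊕ 0b00011010 = 0b01001000.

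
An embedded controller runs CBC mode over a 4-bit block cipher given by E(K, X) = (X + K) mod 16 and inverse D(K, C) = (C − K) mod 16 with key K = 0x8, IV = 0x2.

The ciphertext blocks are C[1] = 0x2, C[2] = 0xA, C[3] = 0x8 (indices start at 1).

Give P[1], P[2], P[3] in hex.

CBC decryption: P_i = D(K, C_i) ⊕ C_{i−1}, with C_{0} = IV.
P[1]: D(K, 0x2) = 0xA; 0xA ⊕ 0x2 = 0x8.
P[2]: D(K, 0xA) = 0x2; 0x2 ⊕ 0x2 = 0x0.
P[3]: D(K, 0x8) = 0x0; 0x0 ⊕ 0xA = 0xA.

P[1] = 0x8, P[2] = 0x0, P[3] = 0xA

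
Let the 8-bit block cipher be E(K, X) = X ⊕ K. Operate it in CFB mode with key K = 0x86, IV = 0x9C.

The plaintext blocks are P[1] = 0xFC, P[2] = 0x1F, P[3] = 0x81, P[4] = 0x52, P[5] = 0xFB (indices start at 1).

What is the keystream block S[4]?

CFB encryption: C_i = P_i ⊕ E(K, C_{i−1}), with C_{0} = IV.
C[1]: E(K, 0x9C) = 0x1A; 0xFC ⊕ 0x1A = 0xE6.
C[2]: E(K, 0xE6) = 0x60; 0x1F ⊕ 0x60 = 0x7F.
C[3]: E(K, 0x7F) = 0xF9; 0x81 ⊕ 0xF9 = 0x78.
C[4]: E(K, 0x78) = 0xFE; 0x52 ⊕ 0xFE = 0xAC.
So S[4] = 0xFE.

0xFE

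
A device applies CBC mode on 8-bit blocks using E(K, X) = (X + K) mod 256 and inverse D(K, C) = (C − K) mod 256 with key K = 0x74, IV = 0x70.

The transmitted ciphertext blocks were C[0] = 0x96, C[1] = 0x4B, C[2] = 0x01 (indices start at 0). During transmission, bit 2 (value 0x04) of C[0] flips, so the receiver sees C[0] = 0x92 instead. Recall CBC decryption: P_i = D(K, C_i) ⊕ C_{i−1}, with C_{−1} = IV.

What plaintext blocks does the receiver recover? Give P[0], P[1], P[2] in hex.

P[0] = 0x6E, P[1] = 0x45, P[2] = 0xC6

Only C[0] changed, to 0x92. In CBC, a change in C_i garbles P_i and flips the same bit in P_{i+1}. Decrypting the received ciphertext:
P[0]: D(K, 0x92) = 0x1E; 0x1E ⊕ 0x70 = 0x6E.
P[1]: D(K, 0x4B) = 0xD7; 0xD7 ⊕ 0x92 = 0x45.
P[2]: D(K, 0x01) = 0x8D; 0x8D ⊕ 0x4B = 0xC6.
Blocks that differ from the original plaintext: P[0], P[1].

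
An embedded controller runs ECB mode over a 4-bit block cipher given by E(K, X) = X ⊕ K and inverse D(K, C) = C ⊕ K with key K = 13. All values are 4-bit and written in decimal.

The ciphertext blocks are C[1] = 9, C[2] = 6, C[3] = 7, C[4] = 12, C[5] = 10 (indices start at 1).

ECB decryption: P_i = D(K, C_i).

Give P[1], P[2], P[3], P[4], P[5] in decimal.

P[1]: D(K, 9) = 4.
P[2]: D(K, 6) = 11.
P[3]: D(K, 7) = 10.
P[4]: D(K, 12) = 1.
P[5]: D(K, 10) = 7.

P[1] = 4, P[2] = 11, P[3] = 10, P[4] = 1, P[5] = 7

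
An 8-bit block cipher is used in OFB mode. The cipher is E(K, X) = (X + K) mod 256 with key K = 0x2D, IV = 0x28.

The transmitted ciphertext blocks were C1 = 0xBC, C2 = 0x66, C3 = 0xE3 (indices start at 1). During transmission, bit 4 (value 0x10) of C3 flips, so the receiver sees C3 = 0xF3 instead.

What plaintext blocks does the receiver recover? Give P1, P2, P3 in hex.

OFB decryption: S_i = E(K, S_{i−1}) with S_{0} = IV; P_i = C_i ⊕ S_i.
Only C3 changed, to 0xF3. In OFB, a change in C_i flips the same bit in P_i only; the keystream is unaffected. Decrypting the received ciphertext:
P1: S = E(K, 0x28) = 0x55; 0xBC ⊕ 0x55 = 0xE9.
P2: S = E(K, 0x55) = 0x82; 0x66 ⊕ 0x82 = 0xE4.
P3: S = E(K, 0x82) = 0xAF; 0xF3 ⊕ 0xAF = 0x5C.
Blocks that differ from the original plaintext: P3.

P1 = 0xE9, P2 = 0xE4, P3 = 0x5C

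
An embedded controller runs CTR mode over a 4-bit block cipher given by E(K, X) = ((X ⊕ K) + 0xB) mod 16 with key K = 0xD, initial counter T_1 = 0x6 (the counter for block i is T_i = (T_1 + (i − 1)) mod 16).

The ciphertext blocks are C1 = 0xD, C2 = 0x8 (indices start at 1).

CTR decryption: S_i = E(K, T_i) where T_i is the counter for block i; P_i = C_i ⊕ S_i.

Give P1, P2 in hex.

P1: T = 0x6, S = E(K, T) = 0x6; 0xD ⊕ 0x6 = 0xB.
P2: T = 0x7, S = E(K, T) = 0x5; 0x8 ⊕ 0x5 = 0xD.

P1 = 0xB, P2 = 0xD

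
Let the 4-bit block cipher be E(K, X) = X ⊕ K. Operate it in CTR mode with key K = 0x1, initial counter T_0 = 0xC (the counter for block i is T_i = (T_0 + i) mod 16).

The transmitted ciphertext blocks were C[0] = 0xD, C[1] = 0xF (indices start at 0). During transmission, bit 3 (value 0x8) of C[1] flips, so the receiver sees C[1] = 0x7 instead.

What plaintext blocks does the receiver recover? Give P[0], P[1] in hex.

P[0] = 0x0, P[1] = 0xB

CTR decryption: S_i = E(K, T_i) where T_i is the counter for block i; P_i = C_i ⊕ S_i.
Only C[1] changed, to 0x7. In CTR, a change in C_i flips the same bit in P_i only; the keystream is unaffected. Decrypting the received ciphertext:
P[0]: T = 0xC, S = E(K, T) = 0xD; 0xD ⊕ 0xD = 0x0.
P[1]: T = 0xD, S = E(K, T) = 0xC; 0x7 ⊕ 0xC = 0xB.
Blocks that differ from the original plaintext: P[1].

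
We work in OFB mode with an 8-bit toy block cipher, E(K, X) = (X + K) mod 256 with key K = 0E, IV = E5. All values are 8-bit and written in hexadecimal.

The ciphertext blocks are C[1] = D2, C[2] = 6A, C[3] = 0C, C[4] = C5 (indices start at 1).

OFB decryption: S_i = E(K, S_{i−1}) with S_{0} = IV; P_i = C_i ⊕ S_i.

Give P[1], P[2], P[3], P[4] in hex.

P[1]: S = E(K, E5) = F3; D2 ⊕ F3 = 21.
P[2]: S = E(K, F3) = 01; 6A ⊕ 01 = 6B.
P[3]: S = E(K, 01) = 0F; 0C ⊕ 0F = 03.
P[4]: S = E(K, 0F) = 1D; C5 ⊕ 1D = D8.

P[1] = 21, P[2] = 6B, P[3] = 03, P[4] = D8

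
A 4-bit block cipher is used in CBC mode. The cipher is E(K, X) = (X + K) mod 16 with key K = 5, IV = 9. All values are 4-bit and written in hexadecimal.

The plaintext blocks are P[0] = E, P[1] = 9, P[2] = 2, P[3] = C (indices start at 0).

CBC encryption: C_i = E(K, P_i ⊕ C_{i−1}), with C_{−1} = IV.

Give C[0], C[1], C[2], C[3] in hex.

C[0]: P[0] ⊕ 9 = 7; E(K, 7) = C.
C[1]: P[1] ⊕ C = 5; E(K, 5) = A.
C[2]: P[2] ⊕ A = 8; E(K, 8) = D.
C[3]: P[3] ⊕ D = 1; E(K, 1) = 6.

C[0] = C, C[1] = A, C[2] = D, C[3] = 6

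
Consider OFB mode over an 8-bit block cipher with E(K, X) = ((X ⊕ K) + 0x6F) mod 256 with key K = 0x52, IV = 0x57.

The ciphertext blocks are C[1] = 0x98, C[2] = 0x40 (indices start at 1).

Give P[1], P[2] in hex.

OFB decryption: S_i = E(K, S_{i−1}) with S_{0} = IV; P_i = C_i ⊕ S_i.
P[1]: S = E(K, 0x57) = 0x74; 0x98 ⊕ 0x74 = 0xEC.
P[2]: S = E(K, 0x74) = 0x95; 0x40 ⊕ 0x95 = 0xD5.

P[1] = 0xEC, P[2] = 0xD5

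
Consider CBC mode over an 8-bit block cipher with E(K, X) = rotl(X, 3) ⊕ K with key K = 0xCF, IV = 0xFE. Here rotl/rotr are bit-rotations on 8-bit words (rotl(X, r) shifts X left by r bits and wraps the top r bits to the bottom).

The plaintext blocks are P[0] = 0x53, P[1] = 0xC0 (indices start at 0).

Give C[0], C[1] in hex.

CBC encryption: C_i = E(K, P_i ⊕ C_{i−1}), with C_{−1} = IV.
C[0]: P[0] ⊕ 0xFE = 0xAD; E(K, 0xAD) = 0xA2.
C[1]: P[1] ⊕ 0xA2 = 0x62; E(K, 0x62) = 0xDC.

C[0] = 0xA2, C[1] = 0xDC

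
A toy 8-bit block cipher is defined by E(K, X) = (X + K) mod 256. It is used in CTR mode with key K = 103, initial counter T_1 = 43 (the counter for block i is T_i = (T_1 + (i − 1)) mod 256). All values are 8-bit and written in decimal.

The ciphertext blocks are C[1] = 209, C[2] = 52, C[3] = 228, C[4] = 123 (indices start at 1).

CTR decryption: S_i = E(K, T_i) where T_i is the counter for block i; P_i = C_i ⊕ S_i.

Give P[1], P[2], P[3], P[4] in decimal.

P[1] = 67, P[2] = 167, P[3] = 112, P[4] = 238

P[1]: T = 43, S = E(K, T) = 146; 209 ⊕ 146 = 67.
P[2]: T = 44, S = E(K, T) = 147; 52 ⊕ 147 = 167.
P[3]: T = 45, S = E(K, T) = 148; 228 ⊕ 148 = 112.
P[4]: T = 46, S = E(K, T) = 149; 123 ⊕ 149 = 238.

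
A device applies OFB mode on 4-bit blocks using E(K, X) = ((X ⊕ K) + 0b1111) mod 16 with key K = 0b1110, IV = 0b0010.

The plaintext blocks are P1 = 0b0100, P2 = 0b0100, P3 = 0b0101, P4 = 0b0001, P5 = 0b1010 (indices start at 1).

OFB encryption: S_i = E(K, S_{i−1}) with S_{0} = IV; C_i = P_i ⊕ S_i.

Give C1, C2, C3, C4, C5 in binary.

C1 = 0b1111, C2 = 0b0000, C3 = 0b1100, C4 = 0b0111, C5 = 0b1101

C1: S = E(K, 0b0010) = 0b1011; 0b0100 ⊕ 0b1011 = 0b1111.
C2: S = E(K, 0b1011) = 0b0100; 0b0100 ⊕ 0b0100 = 0b0000.
C3: S = E(K, 0b0100) = 0b1001; 0b0101 ⊕ 0b1001 = 0b1100.
C4: S = E(K, 0b1001) = 0b0110; 0b0001 ⊕ 0b0110 = 0b0111.
C5: S = E(K, 0b0110) = 0b0111; 0b1010 ⊕ 0b0111 = 0b1101.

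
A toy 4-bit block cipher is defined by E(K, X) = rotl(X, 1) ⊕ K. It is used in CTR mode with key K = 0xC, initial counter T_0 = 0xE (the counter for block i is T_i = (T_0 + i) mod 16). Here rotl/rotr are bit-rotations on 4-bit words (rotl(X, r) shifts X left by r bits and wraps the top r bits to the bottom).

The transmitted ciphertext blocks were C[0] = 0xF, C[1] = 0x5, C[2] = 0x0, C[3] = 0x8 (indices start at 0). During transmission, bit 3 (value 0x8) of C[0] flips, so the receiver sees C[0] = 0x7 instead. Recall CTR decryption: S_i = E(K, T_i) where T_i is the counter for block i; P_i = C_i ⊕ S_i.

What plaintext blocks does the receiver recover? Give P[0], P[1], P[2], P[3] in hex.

P[0] = 0x6, P[1] = 0x6, P[2] = 0xC, P[3] = 0x6

Only C[0] changed, to 0x7. In CTR, a change in C_i flips the same bit in P_i only; the keystream is unaffected. Decrypting the received ciphertext:
P[0]: T = 0xE, S = E(K, T) = 0x1; 0x7 ⊕ 0x1 = 0x6.
P[1]: T = 0xF, S = E(K, T) = 0x3; 0x5 ⊕ 0x3 = 0x6.
P[2]: T = 0x0, S = E(K, T) = 0xC; 0x0 ⊕ 0xC = 0xC.
P[3]: T = 0x1, S = E(K, T) = 0xE; 0x8 ⊕ 0xE = 0x6.
Blocks that differ from the original plaintext: P[0].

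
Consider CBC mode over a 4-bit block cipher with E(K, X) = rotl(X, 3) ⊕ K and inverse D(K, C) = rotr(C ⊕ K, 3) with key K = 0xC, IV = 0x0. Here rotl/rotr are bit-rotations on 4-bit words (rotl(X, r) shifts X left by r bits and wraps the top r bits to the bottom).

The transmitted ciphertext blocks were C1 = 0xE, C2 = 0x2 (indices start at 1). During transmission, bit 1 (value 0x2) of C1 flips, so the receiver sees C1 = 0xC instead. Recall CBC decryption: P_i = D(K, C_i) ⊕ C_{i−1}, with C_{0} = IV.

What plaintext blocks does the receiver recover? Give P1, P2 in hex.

Only C1 changed, to 0xC. In CBC, a change in C_i garbles P_i and flips the same bit in P_{i+1}. Decrypting the received ciphertext:
P1: D(K, 0xC) = 0x0; 0x0 ⊕ 0x0 = 0x0.
P2: D(K, 0x2) = 0xD; 0xD ⊕ 0xC = 0x1.
Blocks that differ from the original plaintext: P1, P2.

P1 = 0x0, P2 = 0x1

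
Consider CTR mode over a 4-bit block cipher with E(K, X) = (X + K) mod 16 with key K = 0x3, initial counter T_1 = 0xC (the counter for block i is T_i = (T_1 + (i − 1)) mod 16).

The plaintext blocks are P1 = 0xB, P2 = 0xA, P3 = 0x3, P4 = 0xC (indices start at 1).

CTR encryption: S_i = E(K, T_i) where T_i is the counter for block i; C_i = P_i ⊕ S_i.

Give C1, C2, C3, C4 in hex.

C1: T = 0xC, S = E(K, T) = 0xF; 0xB ⊕ 0xF = 0x4.
C2: T = 0xD, S = E(K, T) = 0x0; 0xA ⊕ 0x0 = 0xA.
C3: T = 0xE, S = E(K, T) = 0x1; 0x3 ⊕ 0x1 = 0x2.
C4: T = 0xF, S = E(K, T) = 0x2; 0xC ⊕ 0x2 = 0xE.

C1 = 0x4, C2 = 0xA, C3 = 0x2, C4 = 0xE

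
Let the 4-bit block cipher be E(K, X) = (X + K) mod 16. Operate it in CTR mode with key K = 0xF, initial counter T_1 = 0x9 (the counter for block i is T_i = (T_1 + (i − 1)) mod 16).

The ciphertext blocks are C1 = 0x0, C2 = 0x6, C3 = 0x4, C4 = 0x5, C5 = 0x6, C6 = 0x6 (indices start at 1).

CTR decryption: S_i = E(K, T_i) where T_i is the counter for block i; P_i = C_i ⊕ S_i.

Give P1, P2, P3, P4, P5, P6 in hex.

P1: T = 0x9, S = E(K, T) = 0x8; 0x0 ⊕ 0x8 = 0x8.
P2: T = 0xA, S = E(K, T) = 0x9; 0x6 ⊕ 0x9 = 0xF.
P3: T = 0xB, S = E(K, T) = 0xA; 0x4 ⊕ 0xA = 0xE.
P4: T = 0xC, S = E(K, T) = 0xB; 0x5 ⊕ 0xB = 0xE.
P5: T = 0xD, S = E(K, T) = 0xC; 0x6 ⊕ 0xC = 0xA.
P6: T = 0xE, S = E(K, T) = 0xD; 0x6 ⊕ 0xD = 0xB.

P1 = 0x8, P2 = 0xF, P3 = 0xE, P4 = 0xE, P5 = 0xA, P6 = 0xB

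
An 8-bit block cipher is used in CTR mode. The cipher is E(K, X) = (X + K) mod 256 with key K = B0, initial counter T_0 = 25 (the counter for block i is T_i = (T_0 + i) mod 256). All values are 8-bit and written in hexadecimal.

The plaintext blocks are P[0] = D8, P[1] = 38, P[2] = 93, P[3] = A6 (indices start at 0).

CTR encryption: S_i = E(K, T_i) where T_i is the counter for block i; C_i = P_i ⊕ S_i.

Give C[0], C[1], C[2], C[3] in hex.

C[0] = 0D, C[1] = EE, C[2] = 44, C[3] = 7E

C[0]: T = 25, S = E(K, T) = D5; D8 ⊕ D5 = 0D.
C[1]: T = 26, S = E(K, T) = D6; 38 ⊕ D6 = EE.
C[2]: T = 27, S = E(K, T) = D7; 93 ⊕ D7 = 44.
C[3]: T = 28, S = E(K, T) = D8; A6 ⊕ D8 = 7E.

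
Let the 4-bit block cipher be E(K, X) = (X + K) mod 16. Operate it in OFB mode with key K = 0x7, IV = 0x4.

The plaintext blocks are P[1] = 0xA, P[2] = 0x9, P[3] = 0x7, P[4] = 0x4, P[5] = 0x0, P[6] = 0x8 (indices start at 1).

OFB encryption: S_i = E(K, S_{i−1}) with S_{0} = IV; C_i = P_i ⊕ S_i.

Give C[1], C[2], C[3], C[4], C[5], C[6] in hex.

C[1]: S = E(K, 0x4) = 0xB; 0xA ⊕ 0xB = 0x1.
C[2]: S = E(K, 0xB) = 0x2; 0x9 ⊕ 0x2 = 0xB.
C[3]: S = E(K, 0x2) = 0x9; 0x7 ⊕ 0x9 = 0xE.
C[4]: S = E(K, 0x9) = 0x0; 0x4 ⊕ 0x0 = 0x4.
C[5]: S = E(K, 0x0) = 0x7; 0x0 ⊕ 0x7 = 0x7.
C[6]: S = E(K, 0x7) = 0xE; 0x8 ⊕ 0xE = 0x6.

C[1] = 0x1, C[2] = 0xB, C[3] = 0xE, C[4] = 0x4, C[5] = 0x7, C[6] = 0x6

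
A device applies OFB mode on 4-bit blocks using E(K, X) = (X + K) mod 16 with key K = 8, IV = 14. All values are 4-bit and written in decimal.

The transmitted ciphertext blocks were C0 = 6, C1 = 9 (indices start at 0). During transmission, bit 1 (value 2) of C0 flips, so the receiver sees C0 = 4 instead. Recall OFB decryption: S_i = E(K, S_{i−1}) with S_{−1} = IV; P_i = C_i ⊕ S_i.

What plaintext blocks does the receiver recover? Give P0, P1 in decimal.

Only C0 changed, to 4. In OFB, a change in C_i flips the same bit in P_i only; the keystream is unaffected. Decrypting the received ciphertext:
P0: S = E(K, 14) = 6; 4 ⊕ 6 = 2.
P1: S = E(K, 6) = 14; 9 ⊕ 14 = 7.
Blocks that differ from the original plaintext: P0.

P0 = 2, P1 = 7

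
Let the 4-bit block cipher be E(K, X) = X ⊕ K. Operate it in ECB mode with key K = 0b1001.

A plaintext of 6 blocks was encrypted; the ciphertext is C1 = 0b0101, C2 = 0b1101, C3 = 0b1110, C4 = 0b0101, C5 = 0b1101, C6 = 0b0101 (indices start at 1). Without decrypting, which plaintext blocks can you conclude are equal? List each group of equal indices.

ECB encrypts each block independently with the same key, so equal ciphertext blocks imply equal plaintext blocks.
C1 = C4 = C6 = 0b0101, so P1 = P4 = P6.
C2 = C5 = 0b1101, so P2 = P5.

P1 = P4 = P6; P2 = P5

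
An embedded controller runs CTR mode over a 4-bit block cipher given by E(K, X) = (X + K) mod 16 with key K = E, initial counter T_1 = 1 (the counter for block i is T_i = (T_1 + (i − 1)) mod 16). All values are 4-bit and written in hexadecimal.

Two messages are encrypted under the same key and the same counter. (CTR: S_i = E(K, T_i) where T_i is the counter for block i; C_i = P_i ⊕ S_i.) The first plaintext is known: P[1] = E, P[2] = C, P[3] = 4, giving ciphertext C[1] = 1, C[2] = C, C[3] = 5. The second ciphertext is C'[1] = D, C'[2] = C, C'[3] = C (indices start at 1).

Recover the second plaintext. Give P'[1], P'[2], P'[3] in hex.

P'[1] = 2, P'[2] = C, P'[3] = D

In CTR with a reused counter, both messages share the same keystream S_i, so C_i ⊕ C'_i = P_i ⊕ P'_i and thus P'_i = P_i ⊕ C_i ⊕ C'_i.
P'[1]: E ⊕ 1 ⊕ D = 2.
P'[2]: C ⊕ C ⊕ C = C.
P'[3]: 4 ⊕ 5 ⊕ C = D.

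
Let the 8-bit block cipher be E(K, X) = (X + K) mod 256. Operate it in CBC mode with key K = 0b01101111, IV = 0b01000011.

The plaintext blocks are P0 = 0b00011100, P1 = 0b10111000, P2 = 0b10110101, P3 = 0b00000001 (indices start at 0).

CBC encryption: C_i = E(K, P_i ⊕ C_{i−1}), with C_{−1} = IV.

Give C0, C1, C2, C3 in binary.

C0: P0 ⊕ 0b01000011 = 0b01011111; E(K, 0b01011111) = 0b11001110.
C1: P1 ⊕ 0b11001110 = 0b01110110; E(K, 0b01110110) = 0b11100101.
C2: P2 ⊕ 0b11100101 = 0b01010000; E(K, 0b01010000) = 0b10111111.
C3: P3 ⊕ 0b10111111 = 0b10111110; E(K, 0b10111110) = 0b00101101.

C0 = 0b11001110, C1 = 0b11100101, C2 = 0b10111111, C3 = 0b00101101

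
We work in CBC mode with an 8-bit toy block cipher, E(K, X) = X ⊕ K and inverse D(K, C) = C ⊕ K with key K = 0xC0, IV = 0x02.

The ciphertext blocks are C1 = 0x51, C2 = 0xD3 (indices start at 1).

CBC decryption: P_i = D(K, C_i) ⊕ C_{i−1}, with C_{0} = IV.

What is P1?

P1 = 0x93

P1: D(K, 0x51) = 0x91; 0x91 ⊕ 0x02 = 0x93.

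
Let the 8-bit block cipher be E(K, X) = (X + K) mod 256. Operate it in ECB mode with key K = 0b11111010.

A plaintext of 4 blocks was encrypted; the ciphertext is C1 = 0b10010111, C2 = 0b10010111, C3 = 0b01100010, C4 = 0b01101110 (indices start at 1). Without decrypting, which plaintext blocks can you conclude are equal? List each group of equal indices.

P1 = P2

ECB encrypts each block independently with the same key, so equal ciphertext blocks imply equal plaintext blocks.
C1 = C2 = 0b10010111, so P1 = P2.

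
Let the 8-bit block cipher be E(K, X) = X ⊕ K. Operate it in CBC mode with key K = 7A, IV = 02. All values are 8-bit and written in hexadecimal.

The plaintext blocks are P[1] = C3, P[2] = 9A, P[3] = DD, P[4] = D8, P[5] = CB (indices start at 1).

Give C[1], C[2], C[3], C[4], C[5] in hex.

C[1] = BB, C[2] = 5B, C[3] = FC, C[4] = 5E, C[5] = EF

CBC encryption: C_i = E(K, P_i ⊕ C_{i−1}), with C_{0} = IV.
C[1]: P[1] ⊕ 02 = C1; E(K, C1) = BB.
C[2]: P[2] ⊕ BB = 21; E(K, 21) = 5B.
C[3]: P[3] ⊕ 5B = 86; E(K, 86) = FC.
C[4]: P[4] ⊕ FC = 24; E(K, 24) = 5E.
C[5]: P[5] ⊕ 5E = 95; E(K, 95) = EF.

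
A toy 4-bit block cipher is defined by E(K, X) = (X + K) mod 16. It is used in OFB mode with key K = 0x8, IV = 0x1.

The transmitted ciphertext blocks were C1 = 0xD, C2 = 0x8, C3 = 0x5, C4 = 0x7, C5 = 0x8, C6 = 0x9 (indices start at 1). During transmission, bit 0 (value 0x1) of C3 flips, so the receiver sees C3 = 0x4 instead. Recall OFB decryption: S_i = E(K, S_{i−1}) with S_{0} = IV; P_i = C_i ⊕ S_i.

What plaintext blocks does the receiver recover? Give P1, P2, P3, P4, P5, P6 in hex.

P1 = 0x4, P2 = 0x9, P3 = 0xD, P4 = 0x6, P5 = 0x1, P6 = 0x8

Only C3 changed, to 0x4. In OFB, a change in C_i flips the same bit in P_i only; the keystream is unaffected. Decrypting the received ciphertext:
P1: S = E(K, 0x1) = 0x9; 0xD ⊕ 0x9 = 0x4.
P2: S = E(K, 0x9) = 0x1; 0x8 ⊕ 0x1 = 0x9.
P3: S = E(K, 0x1) = 0x9; 0x4 ⊕ 0x9 = 0xD.
P4: S = E(K, 0x9) = 0x1; 0x7 ⊕ 0x1 = 0x6.
P5: S = E(K, 0x1) = 0x9; 0x8 ⊕ 0x9 = 0x1.
P6: S = E(K, 0x9) = 0x1; 0x9 ⊕ 0x1 = 0x8.
Blocks that differ from the original plaintext: P3.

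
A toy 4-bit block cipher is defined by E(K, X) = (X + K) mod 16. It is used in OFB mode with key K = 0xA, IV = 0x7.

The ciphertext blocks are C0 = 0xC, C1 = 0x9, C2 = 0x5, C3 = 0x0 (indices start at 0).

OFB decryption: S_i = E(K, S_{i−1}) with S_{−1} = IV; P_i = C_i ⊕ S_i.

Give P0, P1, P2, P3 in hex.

P0 = 0xD, P1 = 0x2, P2 = 0x0, P3 = 0xF

P0: S = E(K, 0x7) = 0x1; 0xC ⊕ 0x1 = 0xD.
P1: S = E(K, 0x1) = 0xB; 0x9 ⊕ 0xB = 0x2.
P2: S = E(K, 0xB) = 0x5; 0x5 ⊕ 0x5 = 0x0.
P3: S = E(K, 0x5) = 0xF; 0x0 ⊕ 0xF = 0xF.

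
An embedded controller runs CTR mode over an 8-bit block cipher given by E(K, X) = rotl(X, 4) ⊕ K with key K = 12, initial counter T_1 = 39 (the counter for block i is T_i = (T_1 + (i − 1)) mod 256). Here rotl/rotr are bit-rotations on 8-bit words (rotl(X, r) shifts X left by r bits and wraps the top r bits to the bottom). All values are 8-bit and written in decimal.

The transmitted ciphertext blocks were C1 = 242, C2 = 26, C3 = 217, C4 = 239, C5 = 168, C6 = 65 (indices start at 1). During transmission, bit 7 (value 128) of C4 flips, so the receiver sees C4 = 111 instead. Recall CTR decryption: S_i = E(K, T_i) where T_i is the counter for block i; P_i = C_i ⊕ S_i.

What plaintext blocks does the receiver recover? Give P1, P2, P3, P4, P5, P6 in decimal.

Only C4 changed, to 111. In CTR, a change in C_i flips the same bit in P_i only; the keystream is unaffected. Decrypting the received ciphertext:
P1: T = 39, S = E(K, T) = 126; 242 ⊕ 126 = 140.
P2: T = 40, S = E(K, T) = 142; 26 ⊕ 142 = 148.
P3: T = 41, S = E(K, T) = 158; 217 ⊕ 158 = 71.
P4: T = 42, S = E(K, T) = 174; 111 ⊕ 174 = 193.
P5: T = 43, S = E(K, T) = 190; 168 ⊕ 190 = 22.
P6: T = 44, S = E(K, T) = 206; 65 ⊕ 206 = 143.
Blocks that differ from the original plaintext: P4.

P1 = 140, P2 = 148, P3 = 71, P4 = 193, P5 = 22, P6 = 143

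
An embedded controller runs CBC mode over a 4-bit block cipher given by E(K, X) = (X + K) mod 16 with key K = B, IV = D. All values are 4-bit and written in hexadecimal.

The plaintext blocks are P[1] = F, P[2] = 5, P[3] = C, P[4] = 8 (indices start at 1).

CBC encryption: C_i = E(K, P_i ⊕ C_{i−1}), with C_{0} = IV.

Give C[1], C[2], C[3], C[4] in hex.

C[1]: P[1] ⊕ D = 2; E(K, 2) = D.
C[2]: P[2] ⊕ D = 8; E(K, 8) = 3.
C[3]: P[3] ⊕ 3 = F; E(K, F) = A.
C[4]: P[4] ⊕ A = 2; E(K, 2) = D.

C[1] = D, C[2] = 3, C[3] = A, C[4] = D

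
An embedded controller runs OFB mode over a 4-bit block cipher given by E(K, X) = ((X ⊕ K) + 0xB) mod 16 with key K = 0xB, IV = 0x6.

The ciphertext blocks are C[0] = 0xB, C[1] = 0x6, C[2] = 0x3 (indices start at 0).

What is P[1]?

OFB decryption: S_i = E(K, S_{i−1}) with S_{−1} = IV; P_i = C_i ⊕ S_i.
P[0]: S = E(K, 0x6) = 0x8; 0xB ⊕ 0x8 = 0x3.
P[1]: S = E(K, 0x8) = 0xE; 0x6 ⊕ 0xE = 0x8.

P[1] = 0x8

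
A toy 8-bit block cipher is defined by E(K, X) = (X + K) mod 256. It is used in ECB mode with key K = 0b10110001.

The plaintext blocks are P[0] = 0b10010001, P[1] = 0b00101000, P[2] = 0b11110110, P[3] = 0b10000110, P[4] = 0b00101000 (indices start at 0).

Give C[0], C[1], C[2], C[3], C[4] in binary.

ECB encryption: C_i = E(K, P_i).
C[0]: E(K, 0b10010001) = 0b01000010.
C[1]: E(K, 0b00101000) = 0b11011001.
C[2]: E(K, 0b11110110) = 0b10100111.
C[3]: E(K, 0b10000110) = 0b00110111.
C[4]: E(K, 0b00101000) = 0b11011001.

C[0] = 0b01000010, C[1] = 0b11011001, C[2] = 0b10100111, C[3] = 0b00110111, C[4] = 0b11011001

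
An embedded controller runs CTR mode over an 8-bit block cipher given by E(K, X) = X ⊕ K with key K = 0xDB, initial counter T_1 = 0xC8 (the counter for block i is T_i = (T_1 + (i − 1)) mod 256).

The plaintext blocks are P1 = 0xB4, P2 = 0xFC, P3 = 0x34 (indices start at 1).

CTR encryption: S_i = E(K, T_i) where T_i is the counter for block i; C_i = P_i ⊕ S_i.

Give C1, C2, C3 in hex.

C1: T = 0xC8, S = E(K, T) = 0x13; 0xB4 ⊕ 0x13 = 0xA7.
C2: T = 0xC9, S = E(K, T) = 0x12; 0xFC ⊕ 0x12 = 0xEE.
C3: T = 0xCA, S = E(K, T) = 0x11; 0x34 ⊕ 0x11 = 0x25.

C1 = 0xA7, C2 = 0xEE, C3 = 0x25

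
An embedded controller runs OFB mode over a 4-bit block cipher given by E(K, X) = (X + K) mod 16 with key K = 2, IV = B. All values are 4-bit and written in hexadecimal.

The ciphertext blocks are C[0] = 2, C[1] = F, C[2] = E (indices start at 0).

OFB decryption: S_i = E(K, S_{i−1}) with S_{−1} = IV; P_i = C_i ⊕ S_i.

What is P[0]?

P[0] = F

P[0]: S = E(K, B) = D; 2 ⊕ D = F.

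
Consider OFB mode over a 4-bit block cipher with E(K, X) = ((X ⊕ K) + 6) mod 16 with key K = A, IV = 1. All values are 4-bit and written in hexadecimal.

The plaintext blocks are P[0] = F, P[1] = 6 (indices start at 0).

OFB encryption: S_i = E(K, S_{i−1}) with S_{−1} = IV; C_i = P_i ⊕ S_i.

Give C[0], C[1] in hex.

C[0] = E, C[1] = 7

C[0]: S = E(K, 1) = 1; F ⊕ 1 = E.
C[1]: S = E(K, 1) = 1; 6 ⊕ 1 = 7.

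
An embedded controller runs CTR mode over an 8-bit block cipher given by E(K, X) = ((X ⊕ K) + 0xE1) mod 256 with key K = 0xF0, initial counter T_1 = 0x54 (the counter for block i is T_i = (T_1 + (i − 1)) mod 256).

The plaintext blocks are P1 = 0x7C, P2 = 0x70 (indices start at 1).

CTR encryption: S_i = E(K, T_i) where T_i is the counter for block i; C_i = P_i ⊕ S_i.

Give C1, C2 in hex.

C1: T = 0x54, S = E(K, T) = 0x85; 0x7C ⊕ 0x85 = 0xF9.
C2: T = 0x55, S = E(K, T) = 0x86; 0x70 ⊕ 0x86 = 0xF6.

C1 = 0xF9, C2 = 0xF6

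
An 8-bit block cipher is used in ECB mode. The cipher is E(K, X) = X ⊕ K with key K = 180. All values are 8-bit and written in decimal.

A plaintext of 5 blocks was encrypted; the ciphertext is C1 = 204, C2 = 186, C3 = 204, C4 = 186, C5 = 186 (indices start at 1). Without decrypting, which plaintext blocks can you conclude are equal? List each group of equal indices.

P1 = P3; P2 = P4 = P5

ECB encrypts each block independently with the same key, so equal ciphertext blocks imply equal plaintext blocks.
C1 = C3 = 204, so P1 = P3.
C2 = C4 = C5 = 186, so P2 = P4 = P5.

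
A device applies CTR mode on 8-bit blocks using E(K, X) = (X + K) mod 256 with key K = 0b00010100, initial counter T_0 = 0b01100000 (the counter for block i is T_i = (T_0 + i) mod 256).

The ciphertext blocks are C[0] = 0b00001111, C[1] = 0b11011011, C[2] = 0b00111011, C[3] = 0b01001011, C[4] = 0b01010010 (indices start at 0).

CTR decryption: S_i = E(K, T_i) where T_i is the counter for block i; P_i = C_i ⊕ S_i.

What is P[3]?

P[3]: T = 0b01100011, S = E(K, T) = 0b01110111; 0b01001011 ⊕ 0b01110111 = 0b00111100.

P[3] = 0b00111100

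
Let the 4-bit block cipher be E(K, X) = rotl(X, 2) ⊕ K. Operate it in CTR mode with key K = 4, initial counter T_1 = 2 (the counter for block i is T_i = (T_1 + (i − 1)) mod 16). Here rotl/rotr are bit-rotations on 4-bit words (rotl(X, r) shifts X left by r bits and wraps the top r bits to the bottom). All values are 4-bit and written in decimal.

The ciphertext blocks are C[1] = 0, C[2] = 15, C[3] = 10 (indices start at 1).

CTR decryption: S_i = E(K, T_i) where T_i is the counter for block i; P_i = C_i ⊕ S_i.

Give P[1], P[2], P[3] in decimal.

P[1]: T = 2, S = E(K, T) = 12; 0 ⊕ 12 = 12.
P[2]: T = 3, S = E(K, T) = 8; 15 ⊕ 8 = 7.
P[3]: T = 4, S = E(K, T) = 5; 10 ⊕ 5 = 15.

P[1] = 12, P[2] = 7, P[3] = 15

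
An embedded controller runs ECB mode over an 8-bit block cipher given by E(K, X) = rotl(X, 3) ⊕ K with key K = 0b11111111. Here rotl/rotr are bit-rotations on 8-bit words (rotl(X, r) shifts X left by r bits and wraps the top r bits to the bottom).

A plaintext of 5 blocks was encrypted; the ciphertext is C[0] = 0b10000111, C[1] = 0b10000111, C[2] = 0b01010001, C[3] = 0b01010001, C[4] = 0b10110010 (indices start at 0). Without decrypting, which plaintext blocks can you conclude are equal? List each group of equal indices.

P[0] = P[1]; P[2] = P[3]

ECB encrypts each block independently with the same key, so equal ciphertext blocks imply equal plaintext blocks.
C[0] = C[1] = 0b10000111, so P[0] = P[1].
C[2] = C[3] = 0b01010001, so P[2] = P[3].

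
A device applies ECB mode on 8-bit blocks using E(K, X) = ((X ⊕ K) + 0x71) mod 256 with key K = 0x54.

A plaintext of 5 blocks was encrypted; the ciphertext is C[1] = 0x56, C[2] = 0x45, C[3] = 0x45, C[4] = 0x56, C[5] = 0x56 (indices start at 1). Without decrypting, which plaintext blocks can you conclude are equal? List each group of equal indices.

ECB encrypts each block independently with the same key, so equal ciphertext blocks imply equal plaintext blocks.
C[1] = C[4] = C[5] = 0x56, so P[1] = P[4] = P[5].
C[2] = C[3] = 0x45, so P[2] = P[3].

P[1] = P[4] = P[5]; P[2] = P[3]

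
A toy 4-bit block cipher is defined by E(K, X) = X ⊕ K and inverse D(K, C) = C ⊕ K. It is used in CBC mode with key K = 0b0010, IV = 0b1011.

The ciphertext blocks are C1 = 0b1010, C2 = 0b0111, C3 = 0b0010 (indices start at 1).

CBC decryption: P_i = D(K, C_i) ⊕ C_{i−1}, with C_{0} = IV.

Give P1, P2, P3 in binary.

P1: D(K, 0b1010) = 0b1000; 0b1000 ⊕ 0b1011 = 0b0011.
P2: D(K, 0b0111) = 0b0101; 0b0101 ⊕ 0b1010 = 0b1111.
P3: D(K, 0b0010) = 0b0000; 0b0000 ⊕ 0b0111 = 0b0111.

P1 = 0b0011, P2 = 0b1111, P3 = 0b0111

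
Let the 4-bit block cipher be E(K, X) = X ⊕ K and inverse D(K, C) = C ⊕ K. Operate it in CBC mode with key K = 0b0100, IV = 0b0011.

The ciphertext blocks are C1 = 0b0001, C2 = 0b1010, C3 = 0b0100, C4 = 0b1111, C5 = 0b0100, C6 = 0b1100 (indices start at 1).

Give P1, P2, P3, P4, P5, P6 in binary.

P1 = 0b0110, P2 = 0b1111, P3 = 0b1010, P4 = 0b1111, P5 = 0b1111, P6 = 0b1100

CBC decryption: P_i = D(K, C_i) ⊕ C_{i−1}, with C_{0} = IV.
P1: D(K, 0b0001) = 0b0101; 0b0101 ⊕ 0b0011 = 0b0110.
P2: D(K, 0b1010) = 0b1110; 0b1110 ⊕ 0b0001 = 0b1111.
P3: D(K, 0b0100) = 0b0000; 0b0000 ⊕ 0b1010 = 0b1010.
P4: D(K, 0b1111) = 0b1011; 0b1011 ⊕ 0b0100 = 0b1111.
P5: D(K, 0b0100) = 0b0000; 0b0000 ⊕ 0b1111 = 0b1111.
P6: D(K, 0b1100) = 0b1000; 0b1000 ⊕ 0b0100 = 0b1100.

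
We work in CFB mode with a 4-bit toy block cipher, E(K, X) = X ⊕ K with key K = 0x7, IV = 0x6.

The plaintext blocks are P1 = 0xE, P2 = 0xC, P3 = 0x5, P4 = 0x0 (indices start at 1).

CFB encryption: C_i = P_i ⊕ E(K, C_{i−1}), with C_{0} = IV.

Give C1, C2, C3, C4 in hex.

C1 = 0xF, C2 = 0x4, C3 = 0x6, C4 = 0x1

C1: E(K, 0x6) = 0x1; 0xE ⊕ 0x1 = 0xF.
C2: E(K, 0xF) = 0x8; 0xC ⊕ 0x8 = 0x4.
C3: E(K, 0x4) = 0x3; 0x5 ⊕ 0x3 = 0x6.
C4: E(K, 0x6) = 0x1; 0x0 ⊕ 0x1 = 0x1.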